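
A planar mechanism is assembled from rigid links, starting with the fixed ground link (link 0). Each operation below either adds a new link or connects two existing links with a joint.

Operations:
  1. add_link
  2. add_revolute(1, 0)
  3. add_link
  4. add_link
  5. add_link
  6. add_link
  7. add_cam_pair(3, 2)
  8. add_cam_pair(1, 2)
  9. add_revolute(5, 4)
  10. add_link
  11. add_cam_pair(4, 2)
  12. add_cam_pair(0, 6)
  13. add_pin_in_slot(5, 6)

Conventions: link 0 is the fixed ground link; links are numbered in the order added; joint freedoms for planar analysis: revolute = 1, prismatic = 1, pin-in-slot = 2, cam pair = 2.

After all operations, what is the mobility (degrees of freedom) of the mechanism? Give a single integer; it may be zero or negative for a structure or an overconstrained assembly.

(L,J1,J2)=(1,0,0); link0 fixed
link1: (2,0,0)
R 1-0 [J1]: (2,1,0)
link2: (3,1,0)
link3: (4,1,0)
link4: (5,1,0)
link5: (6,1,0)
C 3-2 [J2]: (6,1,1)
C 1-2 [J2]: (6,1,2)
R 5-4 [J1]: (6,2,2)
link6: (7,2,2)
C 4-2 [J2]: (7,2,3)
C 0-6 [J2]: (7,2,4)
PS 5-6 [J2]: (7,2,5)
Grübler: 3·6 − 2·2 − 5 = 9

M = 9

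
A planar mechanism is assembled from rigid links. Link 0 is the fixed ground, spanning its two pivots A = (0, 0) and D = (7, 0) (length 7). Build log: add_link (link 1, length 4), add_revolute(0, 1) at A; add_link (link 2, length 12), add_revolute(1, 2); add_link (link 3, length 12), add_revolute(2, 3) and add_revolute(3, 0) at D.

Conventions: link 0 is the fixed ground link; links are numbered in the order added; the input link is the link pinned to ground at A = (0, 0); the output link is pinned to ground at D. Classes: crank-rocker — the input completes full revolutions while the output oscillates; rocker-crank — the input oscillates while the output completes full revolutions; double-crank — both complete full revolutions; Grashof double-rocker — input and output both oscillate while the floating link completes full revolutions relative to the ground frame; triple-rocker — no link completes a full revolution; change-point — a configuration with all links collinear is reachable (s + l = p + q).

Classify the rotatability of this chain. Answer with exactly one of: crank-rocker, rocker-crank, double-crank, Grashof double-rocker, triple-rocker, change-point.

lengths: ground=7, input=4, coupler=12, output=12
sorted: s=4 (shortest), l=12 (longest), p+q=19
s + l = 16 vs p + q = 19
s + l < p + q (Grashof) with shortest = input link → crank-rocker

crank-rocker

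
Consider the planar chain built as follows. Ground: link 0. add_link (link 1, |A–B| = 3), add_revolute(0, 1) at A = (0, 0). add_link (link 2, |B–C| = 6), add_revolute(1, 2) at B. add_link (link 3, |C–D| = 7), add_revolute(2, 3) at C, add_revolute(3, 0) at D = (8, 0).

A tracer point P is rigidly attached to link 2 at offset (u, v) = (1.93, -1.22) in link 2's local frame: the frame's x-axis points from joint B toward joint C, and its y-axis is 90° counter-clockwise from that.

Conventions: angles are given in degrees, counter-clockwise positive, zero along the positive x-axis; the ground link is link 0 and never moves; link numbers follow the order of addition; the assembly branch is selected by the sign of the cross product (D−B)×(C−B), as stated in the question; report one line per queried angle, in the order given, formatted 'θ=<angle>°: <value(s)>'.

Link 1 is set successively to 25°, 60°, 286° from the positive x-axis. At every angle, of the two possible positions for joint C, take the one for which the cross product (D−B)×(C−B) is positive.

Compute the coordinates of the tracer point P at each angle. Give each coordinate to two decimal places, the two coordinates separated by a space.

A=(0,0), D=(8.00,0)
θ=25°: B = A + 3.00·(cos25°, sin25°) = (2.7189, 1.2679)
θ=25°: |BD| = 5.4311
θ=25°: circle(B,6.00) ∩ circle(D,7.00): a=1.5188, h=5.8046
θ=25°:   candidates: C₊=(5.5508,6.5575) cross=31.526; C₋=(2.8407,-4.7309) cross=-31.526
θ=25°:   branch + wants cross > 0 → take C=(5.5508,6.5575) (cross=31.526)
θ=25°: ex = (C−B)/|BC| = (0.4720,0.8816); ey = (-0.8816,0.4720)
θ=25°: P = B + 1.93·ex + -1.22·ey = (4.7054,2.3936)
θ=60°: B = A + 3.00·(cos60°, sin60°) = (1.5000, 2.5981)
θ=60°: |BD| = 7.0000
θ=60°: circle(B,6.00) ∩ circle(D,7.00): a=2.5714, h=5.4210
θ=60°:   candidates: C₊=(5.8998,6.6775) cross=37.947; C₋=(1.8757,-3.3901) cross=-37.947
θ=60°:   branch + wants cross > 0 → take C=(5.8998,6.6775) (cross=37.947)
θ=60°: ex = (C−B)/|BC| = (0.7333,0.6799); ey = (-0.6799,0.7333)
θ=60°: P = B + 1.93·ex + -1.22·ey = (3.7448,3.0157)
θ=286°: B = A + 3.00·(cos286°, sin286°) = (0.8269, -2.8838)
θ=286°: |BD| = 7.7311
θ=286°: circle(B,6.00) ∩ circle(D,7.00): a=3.0248, h=5.1818
θ=286°:   candidates: C₊=(1.7005,3.0523) cross=40.061; C₋=(5.5662,-6.5633) cross=-40.061
θ=286°:   branch + wants cross > 0 → take C=(1.7005,3.0523) (cross=40.061)
θ=286°: ex = (C−B)/|BC| = (0.1456,0.9893); ey = (-0.9893,0.1456)
θ=286°: P = B + 1.93·ex + -1.22·ey = (2.3149,-1.1520)

θ=25°: 4.71 2.39
θ=60°: 3.74 3.02
θ=286°: 2.31 -1.15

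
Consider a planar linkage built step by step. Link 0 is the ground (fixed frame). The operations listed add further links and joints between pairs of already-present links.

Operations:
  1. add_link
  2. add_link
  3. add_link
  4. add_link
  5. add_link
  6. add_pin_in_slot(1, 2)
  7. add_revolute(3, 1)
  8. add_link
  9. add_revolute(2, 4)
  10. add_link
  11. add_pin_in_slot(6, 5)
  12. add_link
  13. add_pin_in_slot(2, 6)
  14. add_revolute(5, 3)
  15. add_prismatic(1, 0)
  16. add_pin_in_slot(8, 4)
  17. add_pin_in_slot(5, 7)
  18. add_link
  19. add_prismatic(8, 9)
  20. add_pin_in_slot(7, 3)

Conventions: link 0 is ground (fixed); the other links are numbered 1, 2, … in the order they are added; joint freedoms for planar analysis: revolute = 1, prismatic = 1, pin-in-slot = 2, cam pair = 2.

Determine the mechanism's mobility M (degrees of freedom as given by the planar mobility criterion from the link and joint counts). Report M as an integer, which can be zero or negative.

ground; <1,0,0>
#1 <2,0,0>
#2 <3,0,0>
#3 <4,0,0>
#4 <5,0,0>
#5 <6,0,0>
PS:1↔2 J2 <6,0,1>
R:3↔1 J1 <6,1,1>
#6 <7,1,1>
R:2↔4 J1 <7,2,1>
#7 <8,2,1>
PS:6↔5 J2 <8,2,2>
#8 <9,2,2>
PS:2↔6 J2 <9,2,3>
R:5↔3 J1 <9,3,3>
P:1↔0 J1 <9,4,3>
PS:8↔4 J2 <9,4,4>
PS:5↔7 J2 <9,4,5>
#9 <10,4,5>
P:8↔9 J1 <10,5,5>
PS:7↔3 J2 <10,5,6>
3×9 − 2×5 − 1×6 = 11

M = 11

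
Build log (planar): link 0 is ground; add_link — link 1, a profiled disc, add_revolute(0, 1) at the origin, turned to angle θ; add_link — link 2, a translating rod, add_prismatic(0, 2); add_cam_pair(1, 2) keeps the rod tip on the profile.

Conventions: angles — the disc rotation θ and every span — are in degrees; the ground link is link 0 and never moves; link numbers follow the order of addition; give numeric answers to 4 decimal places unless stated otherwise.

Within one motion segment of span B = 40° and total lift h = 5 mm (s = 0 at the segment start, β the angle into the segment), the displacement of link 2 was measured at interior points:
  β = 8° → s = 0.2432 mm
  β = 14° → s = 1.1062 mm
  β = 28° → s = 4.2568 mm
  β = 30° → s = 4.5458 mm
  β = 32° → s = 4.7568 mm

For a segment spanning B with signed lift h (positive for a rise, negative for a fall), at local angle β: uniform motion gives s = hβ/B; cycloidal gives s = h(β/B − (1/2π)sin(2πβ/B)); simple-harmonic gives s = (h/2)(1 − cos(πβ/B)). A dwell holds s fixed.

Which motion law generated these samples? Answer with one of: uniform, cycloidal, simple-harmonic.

candidates at β/B = r: uniform s = h·r (linear in β); cycloidal s = h·(r − sin(2πr)/(2π)); simple-harmonic s = (h/2)(1 − cos(πr))
β=8°: printed 0.2432 | uniform 1.0000, cycloidal 0.2432, simple-harmonic 0.4775
β=14°: printed 1.1062 | uniform 1.7500, cycloidal 1.1062, simple-harmonic 1.3650
β=28°: printed 4.2568 | uniform 3.5000, cycloidal 4.2568, simple-harmonic 3.9695
β=30°: printed 4.5458 | uniform 3.7500, cycloidal 4.5458, simple-harmonic 4.2678
β=32°: printed 4.7568 | uniform 4.0000, cycloidal 4.7568, simple-harmonic 4.5225
only one law matches every sample → cycloidal

cycloidal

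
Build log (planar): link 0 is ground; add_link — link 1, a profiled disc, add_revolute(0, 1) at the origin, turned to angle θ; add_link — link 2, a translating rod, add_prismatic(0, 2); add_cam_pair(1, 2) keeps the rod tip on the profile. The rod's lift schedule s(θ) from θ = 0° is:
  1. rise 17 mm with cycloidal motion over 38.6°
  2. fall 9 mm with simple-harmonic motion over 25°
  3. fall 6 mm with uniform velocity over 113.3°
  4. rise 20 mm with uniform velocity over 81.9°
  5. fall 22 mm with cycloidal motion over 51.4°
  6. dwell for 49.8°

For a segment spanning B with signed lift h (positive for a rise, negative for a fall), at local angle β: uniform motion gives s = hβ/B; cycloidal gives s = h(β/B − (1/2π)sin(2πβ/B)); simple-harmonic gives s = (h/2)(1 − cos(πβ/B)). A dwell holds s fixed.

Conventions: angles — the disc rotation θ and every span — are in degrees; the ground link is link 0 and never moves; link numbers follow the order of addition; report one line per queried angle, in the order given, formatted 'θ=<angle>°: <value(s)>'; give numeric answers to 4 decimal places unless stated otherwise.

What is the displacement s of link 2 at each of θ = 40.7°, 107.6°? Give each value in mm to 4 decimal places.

seg 1 [0°–38.6°] cycloidal, h=17: full span → s += 17 → s = 17.0000
seg 2 [38.6°–63.6°] simple-harmonic, h=-9: θ=40.7° here. β=2.1, B=25. -9/2·(1 − cos(π·0.0840)) = -0.1558 → s = 16.8442
seg 2 [38.6°–63.6°] simple-harmonic, h=-9: full span → s += -9 → s = 8.0000
seg 3 [63.6°–176.9°] uniform, h=-6: θ=107.6° here. β=44, B=113.3. -6·44/113.3 = -2.3301 → s = 5.6699

θ=40.7°: 16.8442
θ=107.6°: 5.6699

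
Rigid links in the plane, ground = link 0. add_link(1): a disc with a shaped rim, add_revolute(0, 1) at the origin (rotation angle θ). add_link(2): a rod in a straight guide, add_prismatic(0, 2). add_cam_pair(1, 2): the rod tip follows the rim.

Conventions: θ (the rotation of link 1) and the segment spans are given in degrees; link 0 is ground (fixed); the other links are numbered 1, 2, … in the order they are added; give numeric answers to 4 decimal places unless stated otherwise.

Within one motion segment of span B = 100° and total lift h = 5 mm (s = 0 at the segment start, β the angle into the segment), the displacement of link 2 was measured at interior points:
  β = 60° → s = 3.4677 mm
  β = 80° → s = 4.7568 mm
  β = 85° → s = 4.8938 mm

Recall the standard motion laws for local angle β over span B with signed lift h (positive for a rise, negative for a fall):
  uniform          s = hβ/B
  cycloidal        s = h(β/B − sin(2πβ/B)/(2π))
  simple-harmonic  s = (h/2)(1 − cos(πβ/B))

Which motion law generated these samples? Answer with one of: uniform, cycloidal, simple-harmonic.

candidates at β/B = r: uniform s = h·r (linear in β); cycloidal s = h·(r − sin(2πr)/(2π)); simple-harmonic s = (h/2)(1 − cos(πr))
β=60°: printed 3.4677 | uniform 3.0000, cycloidal 3.4677, simple-harmonic 3.2725
β=80°: printed 4.7568 | uniform 4.0000, cycloidal 4.7568, simple-harmonic 4.5225
β=85°: printed 4.8938 | uniform 4.2500, cycloidal 4.8938, simple-harmonic 4.7275
only one law matches every sample → cycloidal

cycloidal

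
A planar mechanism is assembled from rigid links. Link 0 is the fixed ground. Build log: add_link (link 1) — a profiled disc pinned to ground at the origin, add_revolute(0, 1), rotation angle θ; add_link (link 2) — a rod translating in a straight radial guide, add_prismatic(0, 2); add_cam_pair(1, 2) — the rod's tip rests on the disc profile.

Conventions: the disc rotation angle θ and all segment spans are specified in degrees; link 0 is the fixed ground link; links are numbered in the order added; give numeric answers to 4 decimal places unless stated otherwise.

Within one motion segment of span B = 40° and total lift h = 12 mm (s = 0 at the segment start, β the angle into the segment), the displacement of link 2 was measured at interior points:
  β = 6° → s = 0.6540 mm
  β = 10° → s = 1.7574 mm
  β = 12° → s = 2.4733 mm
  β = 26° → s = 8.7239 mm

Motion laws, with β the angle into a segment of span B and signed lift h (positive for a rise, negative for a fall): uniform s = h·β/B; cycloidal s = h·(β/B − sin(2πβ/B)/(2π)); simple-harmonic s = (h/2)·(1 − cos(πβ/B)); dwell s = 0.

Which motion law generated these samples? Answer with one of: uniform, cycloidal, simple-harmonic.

candidates at β/B = r: uniform s = h·r (linear in β); cycloidal s = h·(r − sin(2πr)/(2π)); simple-harmonic s = (h/2)(1 − cos(πr))
β=6°: printed 0.6540 | uniform 1.8000, cycloidal 0.2549, simple-harmonic 0.6540
β=10°: printed 1.7574 | uniform 3.0000, cycloidal 1.0901, simple-harmonic 1.7574
β=12°: printed 2.4733 | uniform 3.6000, cycloidal 1.7836, simple-harmonic 2.4733
β=26°: printed 8.7239 | uniform 7.8000, cycloidal 9.3451, simple-harmonic 8.7239
only one law matches every sample → simple-harmonic

simple-harmonic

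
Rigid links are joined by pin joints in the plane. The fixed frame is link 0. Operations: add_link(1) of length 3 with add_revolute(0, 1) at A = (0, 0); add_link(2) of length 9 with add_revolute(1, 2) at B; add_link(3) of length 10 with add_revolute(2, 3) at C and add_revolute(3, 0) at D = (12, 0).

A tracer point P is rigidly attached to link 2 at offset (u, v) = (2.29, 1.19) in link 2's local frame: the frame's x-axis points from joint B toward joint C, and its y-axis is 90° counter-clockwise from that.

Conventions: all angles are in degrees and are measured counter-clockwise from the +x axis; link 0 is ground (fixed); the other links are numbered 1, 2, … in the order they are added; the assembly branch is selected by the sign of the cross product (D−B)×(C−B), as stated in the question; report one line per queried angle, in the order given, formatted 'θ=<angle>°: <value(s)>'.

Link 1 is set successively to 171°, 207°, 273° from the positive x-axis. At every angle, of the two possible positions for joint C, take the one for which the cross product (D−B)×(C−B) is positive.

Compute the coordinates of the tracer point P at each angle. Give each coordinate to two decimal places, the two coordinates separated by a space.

A=(0,0), D=(12.00,0)
θ=171°: B = A + 3.00·(cos171°, sin171°) = (-2.9631, 0.4693)
θ=171°: |BD| = 14.9704
θ=171°: circle(B,9.00) ∩ circle(D,10.00): a=6.8506, h=5.8369
θ=171°:   candidates: C₊=(4.0672,6.0885) cross=87.380; C₋=(3.7012,-5.5794) cross=-87.380
θ=171°:   branch + wants cross > 0 → take C=(4.0672,6.0885) (cross=87.380)
θ=171°: ex = (C−B)/|BC| = (0.7811,0.6244); ey = (-0.6244,0.7811)
θ=171°: P = B + 2.29·ex + 1.19·ey = (-1.9172,2.8286)
θ=207°: B = A + 3.00·(cos207°, sin207°) = (-2.6730, -1.3620)
θ=207°: |BD| = 14.7361
θ=207°: circle(B,9.00) ∩ circle(D,10.00): a=6.7234, h=5.9830
θ=207°:   candidates: C₊=(3.4686,5.2168) cross=88.166; C₋=(4.5745,-6.6980) cross=-88.166
θ=207°:   branch + wants cross > 0 → take C=(3.4686,5.2168) (cross=88.166)
θ=207°: ex = (C−B)/|BC| = (0.6824,0.7310); ey = (-0.7310,0.6824)
θ=207°: P = B + 2.29·ex + 1.19·ey = (-1.9802,1.1240)
θ=273°: B = A + 3.00·(cos273°, sin273°) = (0.1570, -2.9959)
θ=273°: |BD| = 12.2160
θ=273°: circle(B,9.00) ∩ circle(D,10.00): a=5.3304, h=7.2517
θ=273°:   candidates: C₊=(3.5462,5.3416) cross=88.587; C₋=(7.1030,-8.7189) cross=-88.587
θ=273°:   branch + wants cross > 0 → take C=(3.5462,5.3416) (cross=88.587)
θ=273°: ex = (C−B)/|BC| = (0.3766,0.9264); ey = (-0.9264,0.3766)
θ=273°: P = B + 2.29·ex + 1.19·ey = (-0.0830,-0.4263)

θ=171°: -1.92 2.83
θ=207°: -1.98 1.12
θ=273°: -0.08 -0.43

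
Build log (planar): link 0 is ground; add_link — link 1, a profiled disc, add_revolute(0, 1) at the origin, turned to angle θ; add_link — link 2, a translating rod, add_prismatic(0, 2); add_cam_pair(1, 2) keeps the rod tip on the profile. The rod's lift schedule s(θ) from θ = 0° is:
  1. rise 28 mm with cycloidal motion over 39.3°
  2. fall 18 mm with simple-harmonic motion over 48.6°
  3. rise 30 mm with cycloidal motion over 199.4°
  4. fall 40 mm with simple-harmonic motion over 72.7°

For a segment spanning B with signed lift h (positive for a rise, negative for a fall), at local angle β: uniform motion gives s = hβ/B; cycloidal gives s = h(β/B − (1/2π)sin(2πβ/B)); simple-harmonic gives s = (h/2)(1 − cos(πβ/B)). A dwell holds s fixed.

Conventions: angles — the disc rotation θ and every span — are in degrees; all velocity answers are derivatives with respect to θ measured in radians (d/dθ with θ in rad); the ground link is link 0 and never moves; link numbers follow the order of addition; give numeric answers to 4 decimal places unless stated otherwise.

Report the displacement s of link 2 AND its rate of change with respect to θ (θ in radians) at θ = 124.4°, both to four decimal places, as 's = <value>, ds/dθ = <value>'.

seg 1 [0°–39.3°] cycloidal, h=28: full span → s += 28 → s = 28.0000
seg 2 [39.3°–87.9°] simple-harmonic, h=-18: full span → s += -18 → s = 10.0000
seg 3 [87.9°–287.3°] cycloidal, h=30: θ=124.4° here. β=36.5, B=199.4. 30·(0.1830 − sin(2π·0.1830)/(2π)) = 1.1331 → s = 11.1331
velocity in seg [87.9°–287.3°] (cycloidal), θ in radians: β = 36.5° = 0.6370 rad, B = 199.4° = 3.4802 rad; ds/dθ = (h/B)(1 − cos(2πβ/B)) = (30/3.4802)(1 − cos(2π·0.1830)) = 5.100009 mm/rad

s = 11.1331, ds/dθ = 5.1000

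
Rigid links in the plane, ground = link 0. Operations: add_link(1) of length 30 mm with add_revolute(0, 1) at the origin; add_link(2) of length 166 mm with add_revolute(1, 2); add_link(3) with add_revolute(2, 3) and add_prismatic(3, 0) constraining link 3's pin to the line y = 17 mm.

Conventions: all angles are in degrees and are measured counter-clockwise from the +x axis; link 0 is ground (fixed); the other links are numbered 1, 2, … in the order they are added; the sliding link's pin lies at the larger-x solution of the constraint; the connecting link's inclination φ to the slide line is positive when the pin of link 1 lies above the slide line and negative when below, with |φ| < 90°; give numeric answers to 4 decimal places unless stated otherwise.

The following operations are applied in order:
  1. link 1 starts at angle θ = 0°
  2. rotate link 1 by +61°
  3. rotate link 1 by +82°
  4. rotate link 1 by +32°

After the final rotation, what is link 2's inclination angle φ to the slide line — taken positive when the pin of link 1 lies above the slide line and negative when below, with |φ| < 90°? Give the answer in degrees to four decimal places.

geometry: r = 30 mm, L = 166 mm, e = 17 mm; θ starts at 0°
rotate link 1 by +61°: θ ← 0° +61° = 61°
rotate link 1 by +82°: θ ← 61° +82° = 143°
rotate link 1 by +32°: θ ← 143° +32° = 175°
h = r sin θ − e = 2.614672 − 17 = -14.385328
sin φ = h / L = -14.385328 / 166 = -0.08665860
φ = arcsin(-0.08665860) = -4.971408°

-4.9714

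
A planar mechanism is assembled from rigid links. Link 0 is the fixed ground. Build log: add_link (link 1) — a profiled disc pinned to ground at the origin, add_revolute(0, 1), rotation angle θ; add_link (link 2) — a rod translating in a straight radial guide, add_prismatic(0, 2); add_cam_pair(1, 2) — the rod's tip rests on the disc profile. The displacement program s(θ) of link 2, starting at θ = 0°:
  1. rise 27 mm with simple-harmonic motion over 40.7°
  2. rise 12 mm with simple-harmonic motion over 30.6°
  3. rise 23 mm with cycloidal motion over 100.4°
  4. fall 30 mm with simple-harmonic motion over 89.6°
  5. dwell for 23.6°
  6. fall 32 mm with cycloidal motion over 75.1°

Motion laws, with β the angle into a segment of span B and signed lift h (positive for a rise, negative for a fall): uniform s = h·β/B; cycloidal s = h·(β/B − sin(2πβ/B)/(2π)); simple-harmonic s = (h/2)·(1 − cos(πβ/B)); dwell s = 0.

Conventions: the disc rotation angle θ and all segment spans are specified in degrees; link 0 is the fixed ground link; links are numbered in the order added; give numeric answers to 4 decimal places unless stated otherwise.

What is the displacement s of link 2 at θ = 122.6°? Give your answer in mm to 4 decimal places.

seg 1 [0°–40.7°] simple-harmonic, h=27: full span → s += 27 → s = 27.0000
seg 2 [40.7°–71.3°] simple-harmonic, h=12: full span → s += 12 → s = 39.0000
seg 3 [71.3°–171.7°] cycloidal, h=23: θ=122.6° here. β=51.3, B=100.4. 23·(0.5110 − sin(2π·0.5110)/(2π)) = 12.0038 → s = 51.0038

51.0038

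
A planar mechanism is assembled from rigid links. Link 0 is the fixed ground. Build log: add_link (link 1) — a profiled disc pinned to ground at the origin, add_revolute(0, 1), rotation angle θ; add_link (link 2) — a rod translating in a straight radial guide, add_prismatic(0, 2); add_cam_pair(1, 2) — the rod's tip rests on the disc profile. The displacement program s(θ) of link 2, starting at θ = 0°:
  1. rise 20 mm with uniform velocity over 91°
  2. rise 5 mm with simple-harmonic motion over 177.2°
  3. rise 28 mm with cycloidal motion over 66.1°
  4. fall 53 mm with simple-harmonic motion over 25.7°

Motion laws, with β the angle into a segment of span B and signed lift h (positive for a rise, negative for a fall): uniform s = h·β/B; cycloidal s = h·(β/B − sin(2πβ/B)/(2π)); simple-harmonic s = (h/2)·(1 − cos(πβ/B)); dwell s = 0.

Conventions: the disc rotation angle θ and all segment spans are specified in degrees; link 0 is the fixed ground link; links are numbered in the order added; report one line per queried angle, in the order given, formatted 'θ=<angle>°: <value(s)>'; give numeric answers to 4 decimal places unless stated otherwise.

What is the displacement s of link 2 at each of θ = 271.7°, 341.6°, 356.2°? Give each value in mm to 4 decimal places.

seg 1 [0°–91°] uniform, h=20: full span → s += 20 → s = 20.0000
seg 2 [91°–268.2°] simple-harmonic, h=5: full span → s += 5 → s = 25.0000
seg 3 [268.2°–334.3°] cycloidal, h=28: θ=271.7° here. β=3.5, B=66.1. 28·(0.0530 − sin(2π·0.0530)/(2π)) = 0.0272 → s = 25.0272
seg 3 [268.2°–334.3°] cycloidal, h=28: full span → s += 28 → s = 53.0000
seg 4 [334.3°–360°] simple-harmonic, h=-53: θ=341.6° here. β=7.3, B=25.7. -53/2·(1 − cos(π·0.2840)) = -9.8692 → s = 43.1308
seg 4 [334.3°–360°] simple-harmonic, h=-53: θ=356.2° here. β=21.9, B=25.7. -53/2·(1 − cos(π·0.8521)) = -50.1920 → s = 2.8080

θ=271.7°: 25.0272
θ=341.6°: 43.1308
θ=356.2°: 2.8080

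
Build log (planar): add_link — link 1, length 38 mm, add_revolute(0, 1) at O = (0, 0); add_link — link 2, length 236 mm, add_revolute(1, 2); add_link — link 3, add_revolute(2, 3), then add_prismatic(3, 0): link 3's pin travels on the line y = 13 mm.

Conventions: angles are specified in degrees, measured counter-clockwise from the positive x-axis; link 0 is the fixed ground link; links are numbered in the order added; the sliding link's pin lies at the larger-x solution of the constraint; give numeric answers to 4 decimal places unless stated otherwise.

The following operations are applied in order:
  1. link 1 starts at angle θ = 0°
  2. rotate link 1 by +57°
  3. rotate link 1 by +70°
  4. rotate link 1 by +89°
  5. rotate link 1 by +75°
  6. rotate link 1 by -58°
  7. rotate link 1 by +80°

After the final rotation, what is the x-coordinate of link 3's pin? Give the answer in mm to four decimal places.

geometry: r = 38 mm, L = 236 mm, e = 13 mm; θ starts at 0°
rotate link 1 by +57°: θ ← 0° +57° = 57°
rotate link 1 by +70°: θ ← 57° +70° = 127°
rotate link 1 by +89°: θ ← 127° +89° = 216°
rotate link 1 by +75°: θ ← 216° +75° = 291°
rotate link 1 by -58°: θ ← 291° -58° = 233°
rotate link 1 by +80°: θ ← 233° +80° = 313°
crank pin P = (r cos θ, r sin θ) = (25.915938, -27.791441)
h = r sin θ − e = -27.791441 − 13 = -40.791441
x = r cos θ + √(L² − h²) = 25.915938 + 232.447969 = 258.363907

258.3639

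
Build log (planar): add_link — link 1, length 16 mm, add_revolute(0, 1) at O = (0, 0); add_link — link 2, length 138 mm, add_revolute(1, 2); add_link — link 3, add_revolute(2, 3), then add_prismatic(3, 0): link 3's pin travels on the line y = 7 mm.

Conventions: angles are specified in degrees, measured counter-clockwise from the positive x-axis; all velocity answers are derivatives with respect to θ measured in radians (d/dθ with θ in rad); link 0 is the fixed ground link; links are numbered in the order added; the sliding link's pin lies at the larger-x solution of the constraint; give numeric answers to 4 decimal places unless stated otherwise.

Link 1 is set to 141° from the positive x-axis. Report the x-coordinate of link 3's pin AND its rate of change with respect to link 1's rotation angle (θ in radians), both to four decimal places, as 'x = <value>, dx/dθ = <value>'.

geometry: r = 16 mm, L = 138 mm, e = 7 mm
crank pin P = (r cos θ, r sin θ) = (-12.434335, 10.069126)
h = r sin θ − e = 10.069126 − 7 = 3.069126
x = r cos θ + √(L² − h²) = -12.434335 + 137.965867 = 125.531532
dx/dθ = −r sin θ − h·r cos θ/√(L² − h²) (θ in radians; h = 3.069126) = -9.792518

x = 125.5315, dx/dθ = -9.7925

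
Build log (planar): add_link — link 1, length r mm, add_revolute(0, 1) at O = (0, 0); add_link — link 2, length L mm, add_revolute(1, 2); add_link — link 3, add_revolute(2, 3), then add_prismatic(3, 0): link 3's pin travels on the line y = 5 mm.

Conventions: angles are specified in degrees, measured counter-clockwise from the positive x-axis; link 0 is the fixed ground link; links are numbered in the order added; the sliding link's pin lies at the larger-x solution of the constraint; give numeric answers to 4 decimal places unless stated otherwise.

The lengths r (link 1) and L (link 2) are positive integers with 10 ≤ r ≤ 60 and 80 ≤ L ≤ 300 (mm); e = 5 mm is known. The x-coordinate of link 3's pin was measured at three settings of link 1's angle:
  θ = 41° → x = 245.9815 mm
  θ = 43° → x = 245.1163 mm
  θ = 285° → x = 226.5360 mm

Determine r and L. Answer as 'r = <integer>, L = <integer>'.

constraint per measurement: (x − r cos θ)² + (r sin θ − e)² = L²
subtracting the θ₁ and θ₂ equations cancels the r² and L² terms:
r = (x₁² − x₂²) / (2[(x₁cos θ₁ + e sin θ₁) − (x₂cos θ₂ + e sin θ₂)]) = 34.0017 → r = 34
L² = (x₁ − r cos θ₁)² + (r sin θ₁ − e)² = 48841.0058 → L = 221.0000 → L = 221
check at θ₃=285°: x = 226.5360 (printed 226.5360) ✓

r = 34, L = 221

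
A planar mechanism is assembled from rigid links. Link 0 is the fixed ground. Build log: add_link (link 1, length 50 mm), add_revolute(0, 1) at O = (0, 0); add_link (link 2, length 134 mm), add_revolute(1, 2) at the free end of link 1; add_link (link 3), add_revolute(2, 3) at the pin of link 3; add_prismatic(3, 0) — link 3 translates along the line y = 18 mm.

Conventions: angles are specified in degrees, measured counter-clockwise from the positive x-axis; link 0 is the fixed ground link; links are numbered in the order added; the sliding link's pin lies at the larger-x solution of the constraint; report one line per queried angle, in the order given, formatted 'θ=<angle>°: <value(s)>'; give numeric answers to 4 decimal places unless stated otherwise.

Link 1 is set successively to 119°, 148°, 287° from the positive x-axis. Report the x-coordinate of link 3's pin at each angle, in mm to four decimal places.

geometry: r = 50 mm, L = 134 mm, e = 18 mm
θ=119°: crank pin P = (r cos θ, r sin θ) = (-24.240481, 43.730985)
θ=119°: h = r sin θ − e = 43.730985 − 18 = 25.730985
θ=119°: x = r cos θ + √(L² − h²) = -24.240481 + 131.506336 = 107.265855
θ=148°: crank pin P = (r cos θ, r sin θ) = (-42.402405, 26.495963)
θ=148°: h = r sin θ − e = 26.495963 − 18 = 8.495963
θ=148°: x = r cos θ + √(L² − h²) = -42.402405 + 133.730395 = 91.327990
θ=287°: crank pin P = (r cos θ, r sin θ) = (14.618585, -47.815238)
θ=287°: h = r sin θ − e = -47.815238 − 18 = -65.815238
θ=287°: x = r cos θ + √(L² − h²) = 14.618585 + 116.723410 = 131.341995

θ=119°: 107.2659
θ=148°: 91.3280
θ=287°: 131.3420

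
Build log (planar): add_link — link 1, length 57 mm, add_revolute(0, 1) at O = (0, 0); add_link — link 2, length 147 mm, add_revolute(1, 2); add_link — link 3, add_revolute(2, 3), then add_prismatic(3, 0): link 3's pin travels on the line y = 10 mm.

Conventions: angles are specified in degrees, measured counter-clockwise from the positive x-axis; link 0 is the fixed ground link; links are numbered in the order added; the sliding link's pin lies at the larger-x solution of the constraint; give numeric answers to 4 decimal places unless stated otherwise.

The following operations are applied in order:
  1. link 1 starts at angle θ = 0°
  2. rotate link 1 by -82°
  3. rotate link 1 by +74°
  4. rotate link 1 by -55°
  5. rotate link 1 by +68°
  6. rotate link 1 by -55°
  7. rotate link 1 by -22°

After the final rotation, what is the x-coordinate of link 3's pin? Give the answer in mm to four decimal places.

geometry: r = 57 mm, L = 147 mm, e = 10 mm; θ starts at 0°
rotate link 1 by -82°: θ ← 0° -82° = -82°
rotate link 1 by +74°: θ ← -82° +74° = -8°
rotate link 1 by -55°: θ ← -8° -55° = -63°
rotate link 1 by +68°: θ ← -63° +68° = 5°
rotate link 1 by -55°: θ ← 5° -55° = -50°
rotate link 1 by -22°: θ ← -50° -22° = -72°
crank pin P = (r cos θ, r sin θ) = (17.613969, -54.210221)
h = r sin θ − e = -54.210221 − 10 = -64.210221
x = r cos θ + √(L² − h²) = 17.613969 + 132.234819 = 149.848788

149.8488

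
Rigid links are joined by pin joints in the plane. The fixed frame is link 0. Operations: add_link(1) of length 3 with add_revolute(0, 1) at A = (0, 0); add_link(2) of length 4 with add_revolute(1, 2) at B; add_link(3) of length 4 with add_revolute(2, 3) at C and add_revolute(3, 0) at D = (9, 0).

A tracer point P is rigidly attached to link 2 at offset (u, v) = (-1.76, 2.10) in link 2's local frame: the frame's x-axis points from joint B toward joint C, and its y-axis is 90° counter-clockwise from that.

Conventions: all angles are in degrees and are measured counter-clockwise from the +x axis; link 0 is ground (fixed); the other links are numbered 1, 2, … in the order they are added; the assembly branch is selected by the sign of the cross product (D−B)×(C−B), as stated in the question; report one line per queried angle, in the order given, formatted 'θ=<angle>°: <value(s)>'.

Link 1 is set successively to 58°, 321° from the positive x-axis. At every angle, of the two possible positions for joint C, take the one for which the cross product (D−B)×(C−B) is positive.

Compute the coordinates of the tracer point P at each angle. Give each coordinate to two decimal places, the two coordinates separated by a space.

A=(0,0), D=(9.00,0)
θ=58°: B = A + 3.00·(cos58°, sin58°) = (1.5898, 2.5441)
θ=58°: |BD| = 7.8348
θ=58°: circle(B,4.00) ∩ circle(D,4.00): a=3.9174, h=0.8086
θ=58°:   candidates: C₊=(5.5575,2.0369) cross=6.336; C₋=(5.0323,0.5072) cross=-6.336
θ=58°:   branch + wants cross > 0 → take C=(5.5575,2.0369) (cross=6.336)
θ=58°: ex = (C−B)/|BC| = (0.9919,-0.1268); ey = (0.1268,0.9919)
θ=58°: P = B + -1.76·ex + 2.10·ey = (0.1103,4.8504)
θ=321°: B = A + 3.00·(cos321°, sin321°) = (2.3314, -1.8880)
θ=321°: |BD| = 6.9307
θ=321°: circle(B,4.00) ∩ circle(D,4.00): a=3.4653, h=1.9979
θ=321°:   candidates: C₊=(5.1215,0.9783) cross=13.847; C₋=(6.2100,-2.8663) cross=-13.847
θ=321°:   branch + wants cross > 0 → take C=(5.1215,0.9783) (cross=13.847)
θ=321°: ex = (C−B)/|BC| = (0.6975,0.7166); ey = (-0.7166,0.6975)
θ=321°: P = B + -1.76·ex + 2.10·ey = (-0.4010,-1.6844)

θ=58°: 0.11 4.85
θ=321°: -0.40 -1.68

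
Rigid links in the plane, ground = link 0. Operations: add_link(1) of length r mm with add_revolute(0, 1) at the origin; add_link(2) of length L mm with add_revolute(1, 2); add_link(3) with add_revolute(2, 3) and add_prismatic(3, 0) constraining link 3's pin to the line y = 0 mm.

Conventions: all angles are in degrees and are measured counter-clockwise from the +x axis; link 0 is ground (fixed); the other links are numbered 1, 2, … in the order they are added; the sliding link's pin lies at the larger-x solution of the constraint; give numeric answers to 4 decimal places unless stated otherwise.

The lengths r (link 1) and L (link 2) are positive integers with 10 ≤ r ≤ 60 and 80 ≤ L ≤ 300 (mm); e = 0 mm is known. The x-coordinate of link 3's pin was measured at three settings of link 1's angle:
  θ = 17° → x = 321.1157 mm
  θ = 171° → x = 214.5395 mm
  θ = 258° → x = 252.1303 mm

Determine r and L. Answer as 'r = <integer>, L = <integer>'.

constraint per measurement: (x − r cos θ)² + (r sin θ − e)² = L²
subtracting the θ₁ and θ₂ equations cancels the r² and L² terms:
r = (x₁² − x₂²) / (2[(x₁cos θ₁ + e sin θ₁) − (x₂cos θ₂ + e sin θ₂)]) = 55.0000 → r = 55
L² = (x₁ − r cos θ₁)² + (r sin θ₁ − e)² = 72361.0010 → L = 269.0000 → L = 269
check at θ₃=258°: x = 252.1303 (printed 252.1303) ✓

r = 55, L = 269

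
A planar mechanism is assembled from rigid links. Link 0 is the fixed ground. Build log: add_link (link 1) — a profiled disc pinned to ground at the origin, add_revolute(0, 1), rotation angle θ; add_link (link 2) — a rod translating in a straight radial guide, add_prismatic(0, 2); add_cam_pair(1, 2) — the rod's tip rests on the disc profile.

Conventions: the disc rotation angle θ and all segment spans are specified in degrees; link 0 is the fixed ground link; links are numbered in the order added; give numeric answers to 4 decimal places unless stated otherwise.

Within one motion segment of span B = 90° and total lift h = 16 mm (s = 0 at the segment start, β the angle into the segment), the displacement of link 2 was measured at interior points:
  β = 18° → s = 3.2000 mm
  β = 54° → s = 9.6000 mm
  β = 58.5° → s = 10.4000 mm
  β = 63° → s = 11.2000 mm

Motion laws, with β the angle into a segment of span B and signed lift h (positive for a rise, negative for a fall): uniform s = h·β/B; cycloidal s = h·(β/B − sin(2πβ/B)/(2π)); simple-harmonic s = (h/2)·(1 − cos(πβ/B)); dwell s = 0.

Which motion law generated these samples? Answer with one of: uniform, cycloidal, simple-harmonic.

candidates at β/B = r: uniform s = h·r (linear in β); cycloidal s = h·(r − sin(2πr)/(2π)); simple-harmonic s = (h/2)(1 − cos(πr))
β=18°: printed 3.2000 | uniform 3.2000, cycloidal 0.7782, simple-harmonic 1.5279
β=54°: printed 9.6000 | uniform 9.6000, cycloidal 11.0968, simple-harmonic 10.4721
β=58.5°: printed 10.4000 | uniform 10.4000, cycloidal 12.4601, simple-harmonic 11.6319
β=63°: printed 11.2000 | uniform 11.2000, cycloidal 13.6218, simple-harmonic 12.7023
only one law matches every sample → uniform

uniform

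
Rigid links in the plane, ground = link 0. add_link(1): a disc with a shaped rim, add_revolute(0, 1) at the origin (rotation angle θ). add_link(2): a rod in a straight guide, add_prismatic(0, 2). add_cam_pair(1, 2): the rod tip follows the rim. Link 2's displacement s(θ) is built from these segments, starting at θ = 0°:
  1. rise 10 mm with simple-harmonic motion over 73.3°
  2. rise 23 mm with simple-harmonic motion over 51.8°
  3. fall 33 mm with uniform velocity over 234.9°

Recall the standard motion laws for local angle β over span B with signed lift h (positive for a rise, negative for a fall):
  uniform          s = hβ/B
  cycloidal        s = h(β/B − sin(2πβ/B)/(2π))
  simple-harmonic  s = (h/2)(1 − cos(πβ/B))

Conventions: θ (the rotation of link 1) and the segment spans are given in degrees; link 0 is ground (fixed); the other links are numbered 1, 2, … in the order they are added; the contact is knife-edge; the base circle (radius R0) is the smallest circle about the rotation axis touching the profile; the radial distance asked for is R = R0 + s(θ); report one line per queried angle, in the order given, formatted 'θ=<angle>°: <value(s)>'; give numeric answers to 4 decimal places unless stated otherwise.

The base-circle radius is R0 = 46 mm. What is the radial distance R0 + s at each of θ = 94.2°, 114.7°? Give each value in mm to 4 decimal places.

segment 1 (0° to 73.3°, simple-harmonic, h = 10) is passed completely: s = 0.0000 + (10) = 10.0000
θ = 94.2° falls in segment 2 (73.3° to 125.1°, simple-harmonic, h = 23): β = 94.2 − 73.3 = 20.9°, B = 51.8°; Δs = 23/2·(1 − cos(π·0.4035)) = 8.0659; s = 10.0000 + 8.0659 = 18.0659
θ = 114.7° falls in segment 2 (73.3° to 125.1°, simple-harmonic, h = 23): β = 114.7 − 73.3 = 41.4°, B = 51.8°; Δs = 23/2·(1 − cos(π·0.7992)) = 20.7873; s = 10.0000 + 20.7873 = 30.7873
θ=94.2°: R = R0 + s = 46 + 18.0659 = 64.0659
θ=114.7°: R = R0 + s = 46 + 30.7873 = 76.7873

θ=94.2°: 64.0659
θ=114.7°: 76.7873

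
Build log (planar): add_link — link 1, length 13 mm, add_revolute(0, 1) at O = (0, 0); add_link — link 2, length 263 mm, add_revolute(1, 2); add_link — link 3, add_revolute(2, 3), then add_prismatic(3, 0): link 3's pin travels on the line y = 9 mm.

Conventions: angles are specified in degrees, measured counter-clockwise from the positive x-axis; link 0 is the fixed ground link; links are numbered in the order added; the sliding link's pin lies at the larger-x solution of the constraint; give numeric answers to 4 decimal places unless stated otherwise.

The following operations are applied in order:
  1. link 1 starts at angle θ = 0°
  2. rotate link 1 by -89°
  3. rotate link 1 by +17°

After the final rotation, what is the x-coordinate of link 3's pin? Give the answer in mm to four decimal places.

geometry: r = 13 mm, L = 263 mm, e = 9 mm; θ starts at 0°
rotate link 1 by -89°: θ ← 0° -89° = -89°
rotate link 1 by +17°: θ ← -89° +17° = -72°
crank pin P = (r cos θ, r sin θ) = (4.017221, -12.363735)
h = r sin θ − e = -12.363735 − 9 = -21.363735
x = r cos θ + √(L² − h²) = 4.017221 + 262.130866 = 266.148087

266.1481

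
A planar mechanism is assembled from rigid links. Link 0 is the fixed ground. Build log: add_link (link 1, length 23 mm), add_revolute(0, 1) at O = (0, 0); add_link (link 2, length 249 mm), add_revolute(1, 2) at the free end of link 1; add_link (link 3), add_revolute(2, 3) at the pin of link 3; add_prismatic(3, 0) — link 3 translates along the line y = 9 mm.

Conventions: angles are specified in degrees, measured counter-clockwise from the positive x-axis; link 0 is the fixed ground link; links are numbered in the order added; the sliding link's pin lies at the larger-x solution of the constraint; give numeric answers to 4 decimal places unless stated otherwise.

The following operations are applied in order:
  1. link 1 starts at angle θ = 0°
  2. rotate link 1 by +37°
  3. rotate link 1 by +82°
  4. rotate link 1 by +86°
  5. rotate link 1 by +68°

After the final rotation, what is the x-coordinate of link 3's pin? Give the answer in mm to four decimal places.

geometry: r = 23 mm, L = 249 mm, e = 9 mm; θ starts at 0°
rotate link 1 by +37°: θ ← 0° +37° = 37°
rotate link 1 by +82°: θ ← 37° +82° = 119°
rotate link 1 by +86°: θ ← 119° +86° = 205°
rotate link 1 by +68°: θ ← 205° +68° = 273°
crank pin P = (r cos θ, r sin θ) = (1.203727, -22.968479)
h = r sin θ − e = -22.968479 − 9 = -31.968479
x = r cos θ + √(L² − h²) = 1.203727 + 246.939297 = 248.143024

248.1430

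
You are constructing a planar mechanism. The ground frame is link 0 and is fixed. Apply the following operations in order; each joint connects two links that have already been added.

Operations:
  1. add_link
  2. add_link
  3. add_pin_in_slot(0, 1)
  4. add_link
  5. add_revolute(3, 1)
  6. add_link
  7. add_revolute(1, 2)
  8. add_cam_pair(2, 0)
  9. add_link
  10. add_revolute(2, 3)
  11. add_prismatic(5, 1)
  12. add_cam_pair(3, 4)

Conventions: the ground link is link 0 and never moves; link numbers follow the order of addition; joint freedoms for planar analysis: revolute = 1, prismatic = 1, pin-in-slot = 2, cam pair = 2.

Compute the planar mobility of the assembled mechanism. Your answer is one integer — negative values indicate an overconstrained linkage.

ground; <1,0,0>
#1 <2,0,0>
#2 <3,0,0>
PS:0↔1 J2 <3,0,1>
#3 <4,0,1>
R:3↔1 J1 <4,1,1>
#4 <5,1,1>
R:1↔2 J1 <5,2,1>
C:2↔0 J2 <5,2,2>
#5 <6,2,2>
R:2↔3 J1 <6,3,2>
P:5↔1 J1 <6,4,2>
C:3↔4 J2 <6,4,3>
3×5 − 2×4 − 1×3 = 4

M = 4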